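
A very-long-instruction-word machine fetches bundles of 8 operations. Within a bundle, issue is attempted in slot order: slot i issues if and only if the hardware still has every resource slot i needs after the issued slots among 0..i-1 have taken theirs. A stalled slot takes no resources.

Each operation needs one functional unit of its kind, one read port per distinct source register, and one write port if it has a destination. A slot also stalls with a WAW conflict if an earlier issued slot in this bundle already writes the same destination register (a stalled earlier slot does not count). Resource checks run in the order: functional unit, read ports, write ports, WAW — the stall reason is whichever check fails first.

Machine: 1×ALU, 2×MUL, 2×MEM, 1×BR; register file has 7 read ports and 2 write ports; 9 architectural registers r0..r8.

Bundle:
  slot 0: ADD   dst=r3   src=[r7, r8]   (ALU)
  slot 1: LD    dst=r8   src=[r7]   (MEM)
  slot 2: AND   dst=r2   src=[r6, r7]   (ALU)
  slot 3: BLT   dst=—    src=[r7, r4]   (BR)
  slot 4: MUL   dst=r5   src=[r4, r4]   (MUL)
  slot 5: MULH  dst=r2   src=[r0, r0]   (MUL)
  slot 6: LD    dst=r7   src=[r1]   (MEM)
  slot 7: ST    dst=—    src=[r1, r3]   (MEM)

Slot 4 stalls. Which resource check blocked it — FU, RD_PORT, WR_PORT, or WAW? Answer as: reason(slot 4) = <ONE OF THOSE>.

reason(slot 4) = WR_PORT

(0) want 1×ALU +2rd +1wr — yes → AL0|MU2|ME2|BR1|rd5|wr1
(1) want 1×MEM +1rd +1wr — yes → AL0|MU2|ME1|BR1|rd4|wr0
(2) want 1×ALU +2rd +1wr — FU → AL0|MU2|ME1|BR1|rd4|wr0
(3) want 1×BR +2rd +0wr — yes → AL0|MU2|ME1|BR0|rd2|wr0
(4) want 1×MUL +1rd +1wr — WR_PORT → AL0|MU2|ME1|BR0|rd2|wr0
(5) want 1×MUL +1rd +1wr — WR_PORT → AL0|MU2|ME1|BR0|rd2|wr0
(6) want 1×MEM +1rd +1wr — WR_PORT → AL0|MU2|ME1|BR0|rd2|wr0
(7) want 1×MEM +2rd +0wr — yes → AL0|MU2|ME0|BR0|rd0|wr0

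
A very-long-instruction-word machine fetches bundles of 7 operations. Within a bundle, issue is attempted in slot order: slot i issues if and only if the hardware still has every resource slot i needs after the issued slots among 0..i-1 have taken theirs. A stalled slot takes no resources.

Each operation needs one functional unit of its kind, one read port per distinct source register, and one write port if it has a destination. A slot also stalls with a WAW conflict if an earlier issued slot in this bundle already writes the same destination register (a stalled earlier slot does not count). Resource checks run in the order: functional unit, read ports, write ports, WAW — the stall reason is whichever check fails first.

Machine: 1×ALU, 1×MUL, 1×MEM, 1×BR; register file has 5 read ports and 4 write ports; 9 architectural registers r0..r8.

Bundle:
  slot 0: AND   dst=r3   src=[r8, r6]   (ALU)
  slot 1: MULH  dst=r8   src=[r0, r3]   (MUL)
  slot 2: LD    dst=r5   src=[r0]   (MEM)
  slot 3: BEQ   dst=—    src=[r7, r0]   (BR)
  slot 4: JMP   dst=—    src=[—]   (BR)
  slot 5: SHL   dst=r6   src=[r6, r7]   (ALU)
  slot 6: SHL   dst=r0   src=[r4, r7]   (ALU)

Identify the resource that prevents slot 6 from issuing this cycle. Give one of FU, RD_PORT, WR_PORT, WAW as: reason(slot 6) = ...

reason(slot 6) = FU

slot 0 (ALU): ISSUE — free A0,Mu1,Ld1,B1 rp3 wp3
slot 1 (MUL): ISSUE — free A0,Mu0,Ld1,B1 rp1 wp2
slot 2 (MEM): ISSUE — free A0,Mu0,Ld0,B1 rp0 wp1
slot 3 (BR): stall RD_PORT — free A0,Mu0,Ld0,B1 rp0 wp1
slot 4 (BR): ISSUE — free A0,Mu0,Ld0,B0 rp0 wp1
slot 5 (ALU): stall FU — free A0,Mu0,Ld0,B0 rp0 wp1
slot 6 (ALU): stall FU — free A0,Mu0,Ld0,B0 rp0 wp1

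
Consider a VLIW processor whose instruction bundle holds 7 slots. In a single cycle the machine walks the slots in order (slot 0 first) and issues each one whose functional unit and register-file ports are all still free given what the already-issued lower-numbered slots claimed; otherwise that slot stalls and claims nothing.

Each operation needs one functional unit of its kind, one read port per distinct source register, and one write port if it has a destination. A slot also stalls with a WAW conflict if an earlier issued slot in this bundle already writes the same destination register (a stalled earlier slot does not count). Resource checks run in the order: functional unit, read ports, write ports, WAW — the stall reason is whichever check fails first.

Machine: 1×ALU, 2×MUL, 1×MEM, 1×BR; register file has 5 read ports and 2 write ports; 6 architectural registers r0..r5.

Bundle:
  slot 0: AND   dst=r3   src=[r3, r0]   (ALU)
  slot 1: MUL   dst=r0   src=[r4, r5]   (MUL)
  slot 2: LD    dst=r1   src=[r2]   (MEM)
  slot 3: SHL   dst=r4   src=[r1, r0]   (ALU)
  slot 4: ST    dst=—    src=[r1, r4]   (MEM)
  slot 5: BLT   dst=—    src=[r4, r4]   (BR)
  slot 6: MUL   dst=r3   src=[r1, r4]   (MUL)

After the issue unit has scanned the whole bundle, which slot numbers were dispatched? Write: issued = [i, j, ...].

issued = [0, 1, 5]

[0] ALU needs rd=2 wr=1: ok; after: ALU=0 MUL=2 MEM=1 BR=1, R=3, W=1
[1] MUL needs rd=2 wr=1: ok; after: ALU=0 MUL=1 MEM=1 BR=1, R=1, W=0
[2] MEM needs rd=1 wr=1: WR_PORT; after: ALU=0 MUL=1 MEM=1 BR=1, R=1, W=0
[3] ALU needs rd=2 wr=1: FU; after: ALU=0 MUL=1 MEM=1 BR=1, R=1, W=0
[4] MEM needs rd=2 wr=0: RD_PORT; after: ALU=0 MUL=1 MEM=1 BR=1, R=1, W=0
[5] BR needs rd=1 wr=0: ok; after: ALU=0 MUL=1 MEM=1 BR=0, R=0, W=0
[6] MUL needs rd=2 wr=1: RD_PORT; after: ALU=0 MUL=1 MEM=1 BR=0, R=0, W=0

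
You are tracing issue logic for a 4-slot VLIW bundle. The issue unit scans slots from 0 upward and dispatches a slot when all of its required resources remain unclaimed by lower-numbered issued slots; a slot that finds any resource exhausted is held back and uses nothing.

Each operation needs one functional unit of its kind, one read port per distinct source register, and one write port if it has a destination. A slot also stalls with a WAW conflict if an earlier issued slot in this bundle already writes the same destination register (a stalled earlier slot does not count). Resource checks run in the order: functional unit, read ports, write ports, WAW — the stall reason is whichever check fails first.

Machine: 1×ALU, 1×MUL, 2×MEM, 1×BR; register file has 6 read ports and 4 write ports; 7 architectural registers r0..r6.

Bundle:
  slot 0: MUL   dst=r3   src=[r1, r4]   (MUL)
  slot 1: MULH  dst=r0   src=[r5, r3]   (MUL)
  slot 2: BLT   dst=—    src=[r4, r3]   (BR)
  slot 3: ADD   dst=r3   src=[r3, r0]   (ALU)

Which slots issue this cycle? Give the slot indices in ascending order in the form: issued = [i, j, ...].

issued = [0, 2]

#0 MUL src=r1,r4 dispatched  <A:1 Mu:0 Ld:2 B:1 rd:4 wr:3>
#1 MUL src=r5,r3 held:FU  <A:1 Mu:0 Ld:2 B:1 rd:4 wr:3>
#2 BR src=r4,r3 dispatched  <A:1 Mu:0 Ld:2 B:0 rd:2 wr:3>
#3 ALU src=r3,r0 held:WAW  <A:1 Mu:0 Ld:2 B:0 rd:2 wr:3>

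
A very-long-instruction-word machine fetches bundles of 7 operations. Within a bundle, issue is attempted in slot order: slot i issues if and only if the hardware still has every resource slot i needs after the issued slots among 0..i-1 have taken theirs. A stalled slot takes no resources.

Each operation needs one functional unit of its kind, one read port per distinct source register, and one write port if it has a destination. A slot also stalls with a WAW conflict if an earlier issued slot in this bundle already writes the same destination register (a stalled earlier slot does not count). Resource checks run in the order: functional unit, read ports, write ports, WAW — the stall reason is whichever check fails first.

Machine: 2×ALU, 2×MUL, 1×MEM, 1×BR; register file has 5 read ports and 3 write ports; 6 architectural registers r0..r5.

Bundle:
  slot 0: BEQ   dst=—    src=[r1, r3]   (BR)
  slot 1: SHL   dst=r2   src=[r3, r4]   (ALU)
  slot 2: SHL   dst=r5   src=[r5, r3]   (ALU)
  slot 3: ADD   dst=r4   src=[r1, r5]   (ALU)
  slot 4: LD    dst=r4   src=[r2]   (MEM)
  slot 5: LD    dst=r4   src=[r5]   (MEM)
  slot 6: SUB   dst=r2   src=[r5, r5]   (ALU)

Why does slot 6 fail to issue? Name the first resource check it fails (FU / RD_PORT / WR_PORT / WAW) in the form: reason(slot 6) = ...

[0] BR needs rd=2 wr=0: ok; after: ALU=2 MUL=2 MEM=1 BR=0, R=3, W=3
[1] ALU needs rd=2 wr=1: ok; after: ALU=1 MUL=2 MEM=1 BR=0, R=1, W=2
[2] ALU needs rd=2 wr=1: RD_PORT; after: ALU=1 MUL=2 MEM=1 BR=0, R=1, W=2
[3] ALU needs rd=2 wr=1: RD_PORT; after: ALU=1 MUL=2 MEM=1 BR=0, R=1, W=2
[4] MEM needs rd=1 wr=1: ok; after: ALU=1 MUL=2 MEM=0 BR=0, R=0, W=1
[5] MEM needs rd=1 wr=1: FU; after: ALU=1 MUL=2 MEM=0 BR=0, R=0, W=1
[6] ALU needs rd=1 wr=1: RD_PORT; after: ALU=1 MUL=2 MEM=0 BR=0, R=0, W=1

reason(slot 6) = RD_PORT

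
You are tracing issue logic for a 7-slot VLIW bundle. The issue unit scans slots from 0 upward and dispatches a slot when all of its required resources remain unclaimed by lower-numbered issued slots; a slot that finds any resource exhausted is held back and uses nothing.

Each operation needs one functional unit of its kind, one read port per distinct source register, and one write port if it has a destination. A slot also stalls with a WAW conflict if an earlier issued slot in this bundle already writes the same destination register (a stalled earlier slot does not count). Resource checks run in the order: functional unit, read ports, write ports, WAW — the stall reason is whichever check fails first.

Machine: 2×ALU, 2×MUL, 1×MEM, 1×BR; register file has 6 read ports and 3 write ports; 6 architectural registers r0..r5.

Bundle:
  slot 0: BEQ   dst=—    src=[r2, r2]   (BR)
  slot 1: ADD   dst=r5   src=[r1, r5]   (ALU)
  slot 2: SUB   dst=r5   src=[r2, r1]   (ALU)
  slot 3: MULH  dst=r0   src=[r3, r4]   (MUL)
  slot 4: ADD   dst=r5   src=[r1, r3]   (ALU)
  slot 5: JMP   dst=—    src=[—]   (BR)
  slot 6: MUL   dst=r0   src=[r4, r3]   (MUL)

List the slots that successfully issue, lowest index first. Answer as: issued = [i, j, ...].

[0] BR needs rd=1 wr=0: ok; after: ALU=2 MUL=2 MEM=1 BR=0, R=5, W=3
[1] ALU needs rd=2 wr=1: ok; after: ALU=1 MUL=2 MEM=1 BR=0, R=3, W=2
[2] ALU needs rd=2 wr=1: WAW; after: ALU=1 MUL=2 MEM=1 BR=0, R=3, W=2
[3] MUL needs rd=2 wr=1: ok; after: ALU=1 MUL=1 MEM=1 BR=0, R=1, W=1
[4] ALU needs rd=2 wr=1: RD_PORT; after: ALU=1 MUL=1 MEM=1 BR=0, R=1, W=1
[5] BR needs rd=0 wr=0: FU; after: ALU=1 MUL=1 MEM=1 BR=0, R=1, W=1
[6] MUL needs rd=2 wr=1: RD_PORT; after: ALU=1 MUL=1 MEM=1 BR=0, R=1, W=1

issued = [0, 1, 3]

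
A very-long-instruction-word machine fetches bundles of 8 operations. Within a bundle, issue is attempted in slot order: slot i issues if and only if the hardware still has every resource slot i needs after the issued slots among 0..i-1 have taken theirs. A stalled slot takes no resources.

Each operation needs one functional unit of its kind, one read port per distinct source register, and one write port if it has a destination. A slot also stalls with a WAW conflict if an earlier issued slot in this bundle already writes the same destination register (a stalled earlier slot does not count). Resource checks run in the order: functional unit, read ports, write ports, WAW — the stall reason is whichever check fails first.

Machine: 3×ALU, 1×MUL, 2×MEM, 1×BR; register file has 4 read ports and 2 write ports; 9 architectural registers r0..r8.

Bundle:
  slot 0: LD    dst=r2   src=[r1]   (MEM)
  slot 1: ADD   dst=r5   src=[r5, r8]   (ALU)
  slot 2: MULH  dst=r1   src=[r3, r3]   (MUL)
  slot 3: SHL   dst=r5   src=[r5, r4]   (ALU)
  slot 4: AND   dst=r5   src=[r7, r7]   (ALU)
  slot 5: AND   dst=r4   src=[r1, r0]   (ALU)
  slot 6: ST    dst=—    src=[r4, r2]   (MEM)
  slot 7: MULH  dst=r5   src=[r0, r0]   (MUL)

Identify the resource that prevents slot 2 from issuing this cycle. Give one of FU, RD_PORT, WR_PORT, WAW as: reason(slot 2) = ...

reason(slot 2) = WR_PORT

#0 MEM src=r1 dispatched  <A:3 Mu:1 Ld:1 B:1 rd:3 wr:1>
#1 ALU src=r5,r8 dispatched  <A:2 Mu:1 Ld:1 B:1 rd:1 wr:0>
#2 MUL src=r3,r3 held:WR_PORT  <A:2 Mu:1 Ld:1 B:1 rd:1 wr:0>
#3 ALU src=r5,r4 held:RD_PORT  <A:2 Mu:1 Ld:1 B:1 rd:1 wr:0>
#4 ALU src=r7,r7 held:WR_PORT  <A:2 Mu:1 Ld:1 B:1 rd:1 wr:0>
#5 ALU src=r1,r0 held:RD_PORT  <A:2 Mu:1 Ld:1 B:1 rd:1 wr:0>
#6 MEM src=r4,r2 held:RD_PORT  <A:2 Mu:1 Ld:1 B:1 rd:1 wr:0>
#7 MUL src=r0,r0 held:WR_PORT  <A:2 Mu:1 Ld:1 B:1 rd:1 wr:0>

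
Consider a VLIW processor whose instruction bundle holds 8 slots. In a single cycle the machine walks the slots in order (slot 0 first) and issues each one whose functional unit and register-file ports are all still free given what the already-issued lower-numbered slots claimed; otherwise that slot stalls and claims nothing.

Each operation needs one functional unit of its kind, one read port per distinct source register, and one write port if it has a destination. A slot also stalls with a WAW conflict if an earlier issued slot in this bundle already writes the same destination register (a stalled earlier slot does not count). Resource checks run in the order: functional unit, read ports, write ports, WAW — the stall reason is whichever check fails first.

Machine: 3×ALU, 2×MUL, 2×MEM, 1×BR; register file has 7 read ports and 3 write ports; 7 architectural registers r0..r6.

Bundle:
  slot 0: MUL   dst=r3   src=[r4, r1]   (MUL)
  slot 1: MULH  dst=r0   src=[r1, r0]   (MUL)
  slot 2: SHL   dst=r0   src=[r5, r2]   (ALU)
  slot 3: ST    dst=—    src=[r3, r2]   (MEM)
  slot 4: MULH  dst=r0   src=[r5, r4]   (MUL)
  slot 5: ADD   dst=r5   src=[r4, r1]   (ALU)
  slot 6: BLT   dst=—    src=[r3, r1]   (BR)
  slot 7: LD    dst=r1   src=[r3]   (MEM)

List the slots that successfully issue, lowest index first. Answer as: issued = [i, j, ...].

[0] MUL needs rd=2 wr=1: ok; after: ALU=3 MUL=1 MEM=2 BR=1, R=5, W=2
[1] MUL needs rd=2 wr=1: ok; after: ALU=3 MUL=0 MEM=2 BR=1, R=3, W=1
[2] ALU needs rd=2 wr=1: WAW; after: ALU=3 MUL=0 MEM=2 BR=1, R=3, W=1
[3] MEM needs rd=2 wr=0: ok; after: ALU=3 MUL=0 MEM=1 BR=1, R=1, W=1
[4] MUL needs rd=2 wr=1: FU; after: ALU=3 MUL=0 MEM=1 BR=1, R=1, W=1
[5] ALU needs rd=2 wr=1: RD_PORT; after: ALU=3 MUL=0 MEM=1 BR=1, R=1, W=1
[6] BR needs rd=2 wr=0: RD_PORT; after: ALU=3 MUL=0 MEM=1 BR=1, R=1, W=1
[7] MEM needs rd=1 wr=1: ok; after: ALU=3 MUL=0 MEM=0 BR=1, R=0, W=0

issued = [0, 1, 3, 7]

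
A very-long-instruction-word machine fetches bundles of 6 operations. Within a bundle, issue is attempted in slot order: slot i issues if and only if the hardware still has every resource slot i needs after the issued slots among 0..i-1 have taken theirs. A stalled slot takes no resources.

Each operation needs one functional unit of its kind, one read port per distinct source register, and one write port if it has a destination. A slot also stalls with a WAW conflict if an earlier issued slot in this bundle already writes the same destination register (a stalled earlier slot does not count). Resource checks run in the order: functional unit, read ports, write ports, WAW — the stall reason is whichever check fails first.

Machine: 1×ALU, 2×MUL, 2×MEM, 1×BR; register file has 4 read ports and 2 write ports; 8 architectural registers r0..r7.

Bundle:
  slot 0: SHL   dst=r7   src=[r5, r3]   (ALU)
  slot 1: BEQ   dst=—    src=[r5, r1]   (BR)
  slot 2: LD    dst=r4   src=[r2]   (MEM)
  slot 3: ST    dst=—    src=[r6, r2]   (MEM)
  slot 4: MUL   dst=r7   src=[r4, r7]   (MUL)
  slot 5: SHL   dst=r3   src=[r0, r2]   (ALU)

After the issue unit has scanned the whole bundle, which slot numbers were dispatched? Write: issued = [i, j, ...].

issued = [0, 1]

#0 ALU src=r5,r3 dispatched  <A:0 Mu:2 Ld:2 B:1 rd:2 wr:1>
#1 BR src=r5,r1 dispatched  <A:0 Mu:2 Ld:2 B:0 rd:0 wr:1>
#2 MEM src=r2 held:RD_PORT  <A:0 Mu:2 Ld:2 B:0 rd:0 wr:1>
#3 MEM src=r6,r2 held:RD_PORT  <A:0 Mu:2 Ld:2 B:0 rd:0 wr:1>
#4 MUL src=r4,r7 held:RD_PORT  <A:0 Mu:2 Ld:2 B:0 rd:0 wr:1>
#5 ALU src=r0,r2 held:FU  <A:0 Mu:2 Ld:2 B:0 rd:0 wr:1>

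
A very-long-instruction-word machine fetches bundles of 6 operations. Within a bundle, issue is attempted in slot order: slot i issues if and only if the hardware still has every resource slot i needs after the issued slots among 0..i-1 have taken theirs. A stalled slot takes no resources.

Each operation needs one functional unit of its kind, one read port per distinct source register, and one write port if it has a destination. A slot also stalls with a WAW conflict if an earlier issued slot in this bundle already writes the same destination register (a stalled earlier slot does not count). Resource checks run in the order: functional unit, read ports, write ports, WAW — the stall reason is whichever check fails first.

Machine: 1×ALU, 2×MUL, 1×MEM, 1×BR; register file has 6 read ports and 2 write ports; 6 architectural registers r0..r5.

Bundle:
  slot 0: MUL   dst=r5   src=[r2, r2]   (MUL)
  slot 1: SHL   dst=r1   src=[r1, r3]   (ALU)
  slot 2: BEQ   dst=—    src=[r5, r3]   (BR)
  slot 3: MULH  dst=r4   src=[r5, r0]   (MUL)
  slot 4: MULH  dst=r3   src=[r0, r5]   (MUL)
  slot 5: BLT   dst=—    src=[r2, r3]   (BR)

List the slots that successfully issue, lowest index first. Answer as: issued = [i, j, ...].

[0] MUL needs rd=1 wr=1: ok; after: ALU=1 MUL=1 MEM=1 BR=1, R=5, W=1
[1] ALU needs rd=2 wr=1: ok; after: ALU=0 MUL=1 MEM=1 BR=1, R=3, W=0
[2] BR needs rd=2 wr=0: ok; after: ALU=0 MUL=1 MEM=1 BR=0, R=1, W=0
[3] MUL needs rd=2 wr=1: RD_PORT; after: ALU=0 MUL=1 MEM=1 BR=0, R=1, W=0
[4] MUL needs rd=2 wr=1: RD_PORT; after: ALU=0 MUL=1 MEM=1 BR=0, R=1, W=0
[5] BR needs rd=2 wr=0: FU; after: ALU=0 MUL=1 MEM=1 BR=0, R=1, W=0

issued = [0, 1, 2]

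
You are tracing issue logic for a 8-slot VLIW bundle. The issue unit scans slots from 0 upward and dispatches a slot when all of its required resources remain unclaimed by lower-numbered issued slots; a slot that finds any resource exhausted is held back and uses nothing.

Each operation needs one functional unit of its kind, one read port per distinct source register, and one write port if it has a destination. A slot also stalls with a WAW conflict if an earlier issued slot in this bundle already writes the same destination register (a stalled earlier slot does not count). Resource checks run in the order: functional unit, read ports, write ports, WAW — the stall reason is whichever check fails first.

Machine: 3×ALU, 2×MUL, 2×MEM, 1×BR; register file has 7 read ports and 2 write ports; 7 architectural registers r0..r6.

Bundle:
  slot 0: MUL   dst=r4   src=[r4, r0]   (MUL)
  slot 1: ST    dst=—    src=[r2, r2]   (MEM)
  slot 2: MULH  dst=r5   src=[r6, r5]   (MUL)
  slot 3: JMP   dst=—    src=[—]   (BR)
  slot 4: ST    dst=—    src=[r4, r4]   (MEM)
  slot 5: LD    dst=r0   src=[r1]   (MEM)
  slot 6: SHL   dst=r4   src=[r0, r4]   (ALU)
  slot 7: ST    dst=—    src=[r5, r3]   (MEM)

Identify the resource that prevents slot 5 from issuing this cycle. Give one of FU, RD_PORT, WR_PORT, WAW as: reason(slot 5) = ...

  0. MUL→r4 ⇒ go  {3A/1Mu/2Ld/1B | 5r 1w}
  1. MEM ⇒ go  {3A/1Mu/1Ld/1B | 4r 1w}
  2. MUL→r5 ⇒ go  {3A/0Mu/1Ld/1B | 2r 0w}
  3. BR ⇒ go  {3A/0Mu/1Ld/0B | 2r 0w}
  4. MEM ⇒ go  {3A/0Mu/0Ld/0B | 1r 0w}
  5. MEM→r0 ⇒ no(FU)  {3A/0Mu/0Ld/0B | 1r 0w}
  6. ALU→r4 ⇒ no(RD_PORT)  {3A/0Mu/0Ld/0B | 1r 0w}
  7. MEM ⇒ no(FU)  {3A/0Mu/0Ld/0B | 1r 0w}

reason(slot 5) = FU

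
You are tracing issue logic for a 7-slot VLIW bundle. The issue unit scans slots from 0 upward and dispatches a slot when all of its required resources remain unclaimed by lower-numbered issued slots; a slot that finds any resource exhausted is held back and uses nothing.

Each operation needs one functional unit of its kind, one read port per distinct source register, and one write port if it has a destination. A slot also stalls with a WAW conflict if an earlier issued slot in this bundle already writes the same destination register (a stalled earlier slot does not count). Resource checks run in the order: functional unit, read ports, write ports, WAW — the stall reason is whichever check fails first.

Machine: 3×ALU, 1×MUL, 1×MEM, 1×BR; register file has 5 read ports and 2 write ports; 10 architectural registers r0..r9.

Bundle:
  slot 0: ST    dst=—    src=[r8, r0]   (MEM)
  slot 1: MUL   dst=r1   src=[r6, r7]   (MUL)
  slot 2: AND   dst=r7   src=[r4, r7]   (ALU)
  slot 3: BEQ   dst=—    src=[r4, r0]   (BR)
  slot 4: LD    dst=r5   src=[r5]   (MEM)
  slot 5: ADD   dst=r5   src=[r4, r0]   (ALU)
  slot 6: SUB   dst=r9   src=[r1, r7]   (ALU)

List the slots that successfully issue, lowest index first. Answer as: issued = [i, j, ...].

#0 MEM src=r8,r0 dispatched  <A:3 Mu:1 Ld:0 B:1 rd:3 wr:2>
#1 MUL src=r6,r7 dispatched  <A:3 Mu:0 Ld:0 B:1 rd:1 wr:1>
#2 ALU src=r4,r7 held:RD_PORT  <A:3 Mu:0 Ld:0 B:1 rd:1 wr:1>
#3 BR src=r4,r0 held:RD_PORT  <A:3 Mu:0 Ld:0 B:1 rd:1 wr:1>
#4 MEM src=r5 held:FU  <A:3 Mu:0 Ld:0 B:1 rd:1 wr:1>
#5 ALU src=r4,r0 held:RD_PORT  <A:3 Mu:0 Ld:0 B:1 rd:1 wr:1>
#6 ALU src=r1,r7 held:RD_PORT  <A:3 Mu:0 Ld:0 B:1 rd:1 wr:1>

issued = [0, 1]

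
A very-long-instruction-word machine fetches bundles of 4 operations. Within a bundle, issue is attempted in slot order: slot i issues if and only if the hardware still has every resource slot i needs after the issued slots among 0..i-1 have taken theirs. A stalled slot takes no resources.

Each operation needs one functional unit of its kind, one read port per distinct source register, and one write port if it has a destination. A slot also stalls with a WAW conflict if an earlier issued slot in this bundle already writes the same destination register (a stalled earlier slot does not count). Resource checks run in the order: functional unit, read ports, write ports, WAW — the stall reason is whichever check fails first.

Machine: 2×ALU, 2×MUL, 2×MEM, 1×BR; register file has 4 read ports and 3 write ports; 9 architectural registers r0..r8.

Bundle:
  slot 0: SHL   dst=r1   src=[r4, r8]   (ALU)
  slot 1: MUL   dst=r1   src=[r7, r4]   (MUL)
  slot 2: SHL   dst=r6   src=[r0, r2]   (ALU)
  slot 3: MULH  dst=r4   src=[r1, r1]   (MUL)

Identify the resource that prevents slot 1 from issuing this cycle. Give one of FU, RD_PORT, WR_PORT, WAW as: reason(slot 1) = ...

  0. ALU→r1 ⇒ go  {1A/2Mu/2Ld/1B | 2r 2w}
  1. MUL→r1 ⇒ no(WAW)  {1A/2Mu/2Ld/1B | 2r 2w}
  2. ALU→r6 ⇒ go  {0A/2Mu/2Ld/1B | 0r 1w}
  3. MUL→r4 ⇒ no(RD_PORT)  {0A/2Mu/2Ld/1B | 0r 1w}

reason(slot 1) = WAW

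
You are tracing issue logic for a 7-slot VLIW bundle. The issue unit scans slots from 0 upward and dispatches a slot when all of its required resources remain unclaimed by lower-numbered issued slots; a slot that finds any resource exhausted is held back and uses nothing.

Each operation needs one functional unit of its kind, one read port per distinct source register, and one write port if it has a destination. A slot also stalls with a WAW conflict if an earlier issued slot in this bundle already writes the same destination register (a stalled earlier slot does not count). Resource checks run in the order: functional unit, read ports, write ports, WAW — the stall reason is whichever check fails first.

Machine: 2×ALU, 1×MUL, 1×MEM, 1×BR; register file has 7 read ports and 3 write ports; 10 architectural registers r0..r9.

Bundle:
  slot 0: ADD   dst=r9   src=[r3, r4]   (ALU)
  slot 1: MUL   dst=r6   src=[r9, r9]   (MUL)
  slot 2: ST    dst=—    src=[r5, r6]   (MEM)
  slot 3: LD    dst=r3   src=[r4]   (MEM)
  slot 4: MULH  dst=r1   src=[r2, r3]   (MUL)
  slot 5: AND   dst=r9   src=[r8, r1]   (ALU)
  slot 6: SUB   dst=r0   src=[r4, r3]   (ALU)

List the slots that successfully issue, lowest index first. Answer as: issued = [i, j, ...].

  0. ALU→r9 ⇒ go  {1A/1Mu/1Ld/1B | 5r 2w}
  1. MUL→r6 ⇒ go  {1A/0Mu/1Ld/1B | 4r 1w}
  2. MEM ⇒ go  {1A/0Mu/0Ld/1B | 2r 1w}
  3. MEM→r3 ⇒ no(FU)  {1A/0Mu/0Ld/1B | 2r 1w}
  4. MUL→r1 ⇒ no(FU)  {1A/0Mu/0Ld/1B | 2r 1w}
  5. ALU→r9 ⇒ no(WAW)  {1A/0Mu/0Ld/1B | 2r 1w}
  6. ALU→r0 ⇒ go  {0A/0Mu/0Ld/1B | 0r 0w}

issued = [0, 1, 2, 6]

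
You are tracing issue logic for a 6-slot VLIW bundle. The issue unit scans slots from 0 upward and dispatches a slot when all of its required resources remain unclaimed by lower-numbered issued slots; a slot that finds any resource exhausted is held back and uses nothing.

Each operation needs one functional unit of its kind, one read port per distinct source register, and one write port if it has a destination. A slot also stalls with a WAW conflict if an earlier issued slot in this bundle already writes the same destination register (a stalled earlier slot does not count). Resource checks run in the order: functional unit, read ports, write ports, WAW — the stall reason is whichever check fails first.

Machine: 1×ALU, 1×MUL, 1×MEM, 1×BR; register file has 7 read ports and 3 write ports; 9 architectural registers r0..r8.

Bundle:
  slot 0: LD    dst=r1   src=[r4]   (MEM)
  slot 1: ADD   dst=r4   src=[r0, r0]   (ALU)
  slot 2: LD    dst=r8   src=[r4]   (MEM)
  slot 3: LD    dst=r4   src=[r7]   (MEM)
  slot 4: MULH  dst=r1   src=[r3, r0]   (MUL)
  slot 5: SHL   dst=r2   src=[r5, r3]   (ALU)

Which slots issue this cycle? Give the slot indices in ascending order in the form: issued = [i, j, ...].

[0] MEM needs rd=1 wr=1: ok; after: ALU=1 MUL=1 MEM=0 BR=1, R=6, W=2
[1] ALU needs rd=1 wr=1: ok; after: ALU=0 MUL=1 MEM=0 BR=1, R=5, W=1
[2] MEM needs rd=1 wr=1: FU; after: ALU=0 MUL=1 MEM=0 BR=1, R=5, W=1
[3] MEM needs rd=1 wr=1: FU; after: ALU=0 MUL=1 MEM=0 BR=1, R=5, W=1
[4] MUL needs rd=2 wr=1: WAW; after: ALU=0 MUL=1 MEM=0 BR=1, R=5, W=1
[5] ALU needs rd=2 wr=1: FU; after: ALU=0 MUL=1 MEM=0 BR=1, R=5, W=1

issued = [0, 1]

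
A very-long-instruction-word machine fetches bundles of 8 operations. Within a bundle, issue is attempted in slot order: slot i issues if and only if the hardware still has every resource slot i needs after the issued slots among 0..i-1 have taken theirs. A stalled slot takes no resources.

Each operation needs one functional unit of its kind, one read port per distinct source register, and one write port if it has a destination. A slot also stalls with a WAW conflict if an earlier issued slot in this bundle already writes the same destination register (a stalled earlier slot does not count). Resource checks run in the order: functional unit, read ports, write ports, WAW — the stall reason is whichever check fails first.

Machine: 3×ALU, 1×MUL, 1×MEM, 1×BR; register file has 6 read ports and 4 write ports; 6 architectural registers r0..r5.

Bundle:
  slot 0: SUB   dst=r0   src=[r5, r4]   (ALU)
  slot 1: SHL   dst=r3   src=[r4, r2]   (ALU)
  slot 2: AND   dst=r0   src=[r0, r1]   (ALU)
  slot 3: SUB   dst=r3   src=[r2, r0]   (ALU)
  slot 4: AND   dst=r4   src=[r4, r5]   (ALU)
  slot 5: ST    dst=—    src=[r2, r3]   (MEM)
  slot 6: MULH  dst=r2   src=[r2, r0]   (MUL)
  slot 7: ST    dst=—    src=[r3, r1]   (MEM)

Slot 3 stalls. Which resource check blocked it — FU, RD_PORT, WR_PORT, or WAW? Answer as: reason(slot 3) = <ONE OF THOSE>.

  0. ALU→r0 ⇒ go  {2A/1Mu/1Ld/1B | 4r 3w}
  1. ALU→r3 ⇒ go  {1A/1Mu/1Ld/1B | 2r 2w}
  2. ALU→r0 ⇒ no(WAW)  {1A/1Mu/1Ld/1B | 2r 2w}
  3. ALU→r3 ⇒ no(WAW)  {1A/1Mu/1Ld/1B | 2r 2w}
  4. ALU→r4 ⇒ go  {0A/1Mu/1Ld/1B | 0r 1w}
  5. MEM ⇒ no(RD_PORT)  {0A/1Mu/1Ld/1B | 0r 1w}
  6. MUL→r2 ⇒ no(RD_PORT)  {0A/1Mu/1Ld/1B | 0r 1w}
  7. MEM ⇒ no(RD_PORT)  {0A/1Mu/1Ld/1B | 0r 1w}

reason(slot 3) = WAW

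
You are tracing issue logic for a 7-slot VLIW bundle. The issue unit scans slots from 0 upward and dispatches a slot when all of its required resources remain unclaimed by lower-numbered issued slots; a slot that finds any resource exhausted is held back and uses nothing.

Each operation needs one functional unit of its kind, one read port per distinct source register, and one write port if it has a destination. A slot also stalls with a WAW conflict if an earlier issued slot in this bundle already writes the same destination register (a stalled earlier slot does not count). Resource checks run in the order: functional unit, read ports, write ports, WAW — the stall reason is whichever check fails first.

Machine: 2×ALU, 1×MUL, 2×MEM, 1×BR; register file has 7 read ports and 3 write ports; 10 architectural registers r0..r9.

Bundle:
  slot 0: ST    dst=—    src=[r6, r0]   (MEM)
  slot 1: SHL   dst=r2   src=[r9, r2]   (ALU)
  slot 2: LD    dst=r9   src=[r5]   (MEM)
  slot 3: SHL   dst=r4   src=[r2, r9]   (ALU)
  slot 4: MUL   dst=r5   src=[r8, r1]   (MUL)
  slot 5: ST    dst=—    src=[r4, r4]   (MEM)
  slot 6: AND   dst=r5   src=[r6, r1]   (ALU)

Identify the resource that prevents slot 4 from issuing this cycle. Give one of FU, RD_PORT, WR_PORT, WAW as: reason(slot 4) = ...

#0 MEM src=r6,r0 dispatched  <A:2 Mu:1 Ld:1 B:1 rd:5 wr:3>
#1 ALU src=r9,r2 dispatched  <A:1 Mu:1 Ld:1 B:1 rd:3 wr:2>
#2 MEM src=r5 dispatched  <A:1 Mu:1 Ld:0 B:1 rd:2 wr:1>
#3 ALU src=r2,r9 dispatched  <A:0 Mu:1 Ld:0 B:1 rd:0 wr:0>
#4 MUL src=r8,r1 held:RD_PORT  <A:0 Mu:1 Ld:0 B:1 rd:0 wr:0>
#5 MEM src=r4,r4 held:FU  <A:0 Mu:1 Ld:0 B:1 rd:0 wr:0>
#6 ALU src=r6,r1 held:FU  <A:0 Mu:1 Ld:0 B:1 rd:0 wr:0>

reason(slot 4) = RD_PORT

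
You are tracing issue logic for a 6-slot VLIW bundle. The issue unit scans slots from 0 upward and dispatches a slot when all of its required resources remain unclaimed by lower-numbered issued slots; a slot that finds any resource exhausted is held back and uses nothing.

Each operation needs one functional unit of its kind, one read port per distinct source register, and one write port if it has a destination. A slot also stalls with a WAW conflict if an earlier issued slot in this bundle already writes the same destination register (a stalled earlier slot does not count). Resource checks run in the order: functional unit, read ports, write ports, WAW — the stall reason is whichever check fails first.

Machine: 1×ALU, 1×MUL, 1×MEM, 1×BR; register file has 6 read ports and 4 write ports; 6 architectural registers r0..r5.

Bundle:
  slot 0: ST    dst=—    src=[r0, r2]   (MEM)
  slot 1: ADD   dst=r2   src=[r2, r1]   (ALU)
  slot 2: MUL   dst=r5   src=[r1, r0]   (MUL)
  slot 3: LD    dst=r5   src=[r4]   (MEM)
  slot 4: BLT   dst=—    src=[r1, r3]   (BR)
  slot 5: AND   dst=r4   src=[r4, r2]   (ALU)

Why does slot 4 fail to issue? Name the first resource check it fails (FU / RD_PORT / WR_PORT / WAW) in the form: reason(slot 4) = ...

  0. MEM ⇒ go  {1A/1Mu/0Ld/1B | 4r 4w}
  1. ALU→r2 ⇒ go  {0A/1Mu/0Ld/1B | 2r 3w}
  2. MUL→r5 ⇒ go  {0A/0Mu/0Ld/1B | 0r 2w}
  3. MEM→r5 ⇒ no(FU)  {0A/0Mu/0Ld/1B | 0r 2w}
  4. BR ⇒ no(RD_PORT)  {0A/0Mu/0Ld/1B | 0r 2w}
  5. ALU→r4 ⇒ no(FU)  {0A/0Mu/0Ld/1B | 0r 2w}

reason(slot 4) = RD_PORT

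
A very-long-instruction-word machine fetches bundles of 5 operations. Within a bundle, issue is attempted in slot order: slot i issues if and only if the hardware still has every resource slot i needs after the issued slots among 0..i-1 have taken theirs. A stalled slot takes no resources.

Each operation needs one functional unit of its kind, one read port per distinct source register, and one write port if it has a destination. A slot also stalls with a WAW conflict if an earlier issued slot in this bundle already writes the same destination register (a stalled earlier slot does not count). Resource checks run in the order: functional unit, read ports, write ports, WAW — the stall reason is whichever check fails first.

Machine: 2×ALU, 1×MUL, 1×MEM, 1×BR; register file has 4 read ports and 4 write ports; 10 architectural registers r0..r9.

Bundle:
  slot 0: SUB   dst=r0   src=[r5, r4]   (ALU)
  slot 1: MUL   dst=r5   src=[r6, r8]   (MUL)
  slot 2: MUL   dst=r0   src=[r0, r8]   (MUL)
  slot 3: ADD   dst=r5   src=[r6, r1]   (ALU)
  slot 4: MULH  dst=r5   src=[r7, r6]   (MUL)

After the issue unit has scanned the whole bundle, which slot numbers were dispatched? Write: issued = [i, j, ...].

issued = [0, 1]

slot 0 (ALU): ISSUE — free A1,Mu1,Ld1,B1 rp2 wp3
slot 1 (MUL): ISSUE — free A1,Mu0,Ld1,B1 rp0 wp2
slot 2 (MUL): stall FU — free A1,Mu0,Ld1,B1 rp0 wp2
slot 3 (ALU): stall RD_PORT — free A1,Mu0,Ld1,B1 rp0 wp2
slot 4 (MUL): stall FU — free A1,Mu0,Ld1,B1 rp0 wp2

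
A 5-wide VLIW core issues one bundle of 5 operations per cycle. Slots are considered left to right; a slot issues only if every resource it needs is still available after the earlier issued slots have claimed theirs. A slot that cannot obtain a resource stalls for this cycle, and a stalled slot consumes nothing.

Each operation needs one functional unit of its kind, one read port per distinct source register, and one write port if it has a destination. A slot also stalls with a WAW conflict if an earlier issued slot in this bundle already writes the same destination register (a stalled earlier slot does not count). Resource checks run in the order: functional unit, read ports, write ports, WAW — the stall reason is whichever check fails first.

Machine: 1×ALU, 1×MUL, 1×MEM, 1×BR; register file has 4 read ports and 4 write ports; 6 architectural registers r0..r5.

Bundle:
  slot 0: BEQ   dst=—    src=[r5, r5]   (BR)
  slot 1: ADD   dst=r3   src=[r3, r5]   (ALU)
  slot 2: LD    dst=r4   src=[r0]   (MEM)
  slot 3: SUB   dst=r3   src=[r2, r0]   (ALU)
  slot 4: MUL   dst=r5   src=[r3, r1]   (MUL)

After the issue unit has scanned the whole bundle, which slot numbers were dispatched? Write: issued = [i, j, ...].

issued = [0, 1, 2]

  0. BR ⇒ go  {1A/1Mu/1Ld/0B | 3r 4w}
  1. ALU→r3 ⇒ go  {0A/1Mu/1Ld/0B | 1r 3w}
  2. MEM→r4 ⇒ go  {0A/1Mu/0Ld/0B | 0r 2w}
  3. ALU→r3 ⇒ no(FU)  {0A/1Mu/0Ld/0B | 0r 2w}
  4. MUL→r5 ⇒ no(RD_PORT)  {0A/1Mu/0Ld/0B | 0r 2w}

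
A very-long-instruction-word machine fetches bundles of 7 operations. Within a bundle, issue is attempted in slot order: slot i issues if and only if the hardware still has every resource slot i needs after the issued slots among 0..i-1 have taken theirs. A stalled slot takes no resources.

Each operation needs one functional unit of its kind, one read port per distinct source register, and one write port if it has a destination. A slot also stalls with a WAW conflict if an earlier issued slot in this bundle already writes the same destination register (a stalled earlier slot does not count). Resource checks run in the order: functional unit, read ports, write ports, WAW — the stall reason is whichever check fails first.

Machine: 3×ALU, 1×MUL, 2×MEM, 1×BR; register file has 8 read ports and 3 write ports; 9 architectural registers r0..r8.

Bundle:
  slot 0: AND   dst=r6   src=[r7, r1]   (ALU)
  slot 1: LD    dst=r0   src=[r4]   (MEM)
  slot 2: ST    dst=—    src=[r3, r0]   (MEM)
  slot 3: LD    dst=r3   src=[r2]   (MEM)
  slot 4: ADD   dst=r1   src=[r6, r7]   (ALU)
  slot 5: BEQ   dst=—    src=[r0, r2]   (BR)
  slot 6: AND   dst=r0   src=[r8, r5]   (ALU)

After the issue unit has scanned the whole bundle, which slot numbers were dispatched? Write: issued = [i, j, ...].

issued = [0, 1, 2, 4]

#0 ALU src=r7,r1 dispatched  <A:2 Mu:1 Ld:2 B:1 rd:6 wr:2>
#1 MEM src=r4 dispatched  <A:2 Mu:1 Ld:1 B:1 rd:5 wr:1>
#2 MEM src=r3,r0 dispatched  <A:2 Mu:1 Ld:0 B:1 rd:3 wr:1>
#3 MEM src=r2 held:FU  <A:2 Mu:1 Ld:0 B:1 rd:3 wr:1>
#4 ALU src=r6,r7 dispatched  <A:1 Mu:1 Ld:0 B:1 rd:1 wr:0>
#5 BR src=r0,r2 held:RD_PORT  <A:1 Mu:1 Ld:0 B:1 rd:1 wr:0>
#6 ALU src=r8,r5 held:RD_PORT  <A:1 Mu:1 Ld:0 B:1 rd:1 wr:0>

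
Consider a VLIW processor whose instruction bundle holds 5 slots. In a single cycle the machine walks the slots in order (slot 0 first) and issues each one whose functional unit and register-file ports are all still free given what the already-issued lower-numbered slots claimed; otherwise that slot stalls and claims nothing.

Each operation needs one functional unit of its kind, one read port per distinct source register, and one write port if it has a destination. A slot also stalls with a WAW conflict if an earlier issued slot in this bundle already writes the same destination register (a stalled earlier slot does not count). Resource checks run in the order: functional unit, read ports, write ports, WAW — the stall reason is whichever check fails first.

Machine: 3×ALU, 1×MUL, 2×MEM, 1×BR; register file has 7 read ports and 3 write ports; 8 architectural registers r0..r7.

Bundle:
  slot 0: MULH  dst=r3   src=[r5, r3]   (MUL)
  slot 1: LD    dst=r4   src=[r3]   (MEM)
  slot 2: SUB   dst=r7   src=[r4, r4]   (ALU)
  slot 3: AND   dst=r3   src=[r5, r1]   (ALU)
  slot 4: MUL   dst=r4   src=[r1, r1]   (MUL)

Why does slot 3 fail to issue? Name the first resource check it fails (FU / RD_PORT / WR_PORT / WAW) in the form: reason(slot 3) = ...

  0. MUL→r3 ⇒ go  {3A/0Mu/2Ld/1B | 5r 2w}
  1. MEM→r4 ⇒ go  {3A/0Mu/1Ld/1B | 4r 1w}
  2. ALU→r7 ⇒ go  {2A/0Mu/1Ld/1B | 3r 0w}
  3. ALU→r3 ⇒ no(WR_PORT)  {2A/0Mu/1Ld/1B | 3r 0w}
  4. MUL→r4 ⇒ no(FU)  {2A/0Mu/1Ld/1B | 3r 0w}

reason(slot 3) = WR_PORT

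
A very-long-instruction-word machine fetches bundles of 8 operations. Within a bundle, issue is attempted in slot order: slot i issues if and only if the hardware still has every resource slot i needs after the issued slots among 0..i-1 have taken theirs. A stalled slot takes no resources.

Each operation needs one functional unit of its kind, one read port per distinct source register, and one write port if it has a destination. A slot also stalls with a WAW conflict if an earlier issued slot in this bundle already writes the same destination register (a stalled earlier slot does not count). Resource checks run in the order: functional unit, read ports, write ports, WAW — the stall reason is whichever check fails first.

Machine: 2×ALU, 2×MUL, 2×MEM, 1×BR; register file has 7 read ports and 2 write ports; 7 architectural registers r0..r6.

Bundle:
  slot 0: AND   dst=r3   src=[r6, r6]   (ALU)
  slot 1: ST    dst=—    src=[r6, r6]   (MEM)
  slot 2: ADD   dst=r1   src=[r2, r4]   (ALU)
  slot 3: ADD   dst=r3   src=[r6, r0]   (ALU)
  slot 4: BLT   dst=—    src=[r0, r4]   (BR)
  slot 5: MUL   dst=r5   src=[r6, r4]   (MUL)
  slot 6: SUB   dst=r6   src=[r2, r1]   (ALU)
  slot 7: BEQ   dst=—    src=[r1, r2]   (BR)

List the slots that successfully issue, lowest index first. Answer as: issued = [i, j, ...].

issued = [0, 1, 2, 4]

[0] ALU needs rd=1 wr=1: ok; after: ALU=1 MUL=2 MEM=2 BR=1, R=6, W=1
[1] MEM needs rd=1 wr=0: ok; after: ALU=1 MUL=2 MEM=1 BR=1, R=5, W=1
[2] ALU needs rd=2 wr=1: ok; after: ALU=0 MUL=2 MEM=1 BR=1, R=3, W=0
[3] ALU needs rd=2 wr=1: FU; after: ALU=0 MUL=2 MEM=1 BR=1, R=3, W=0
[4] BR needs rd=2 wr=0: ok; after: ALU=0 MUL=2 MEM=1 BR=0, R=1, W=0
[5] MUL needs rd=2 wr=1: RD_PORT; after: ALU=0 MUL=2 MEM=1 BR=0, R=1, W=0
[6] ALU needs rd=2 wr=1: FU; after: ALU=0 MUL=2 MEM=1 BR=0, R=1, W=0
[7] BR needs rd=2 wr=0: FU; after: ALU=0 MUL=2 MEM=1 BR=0, R=1, W=0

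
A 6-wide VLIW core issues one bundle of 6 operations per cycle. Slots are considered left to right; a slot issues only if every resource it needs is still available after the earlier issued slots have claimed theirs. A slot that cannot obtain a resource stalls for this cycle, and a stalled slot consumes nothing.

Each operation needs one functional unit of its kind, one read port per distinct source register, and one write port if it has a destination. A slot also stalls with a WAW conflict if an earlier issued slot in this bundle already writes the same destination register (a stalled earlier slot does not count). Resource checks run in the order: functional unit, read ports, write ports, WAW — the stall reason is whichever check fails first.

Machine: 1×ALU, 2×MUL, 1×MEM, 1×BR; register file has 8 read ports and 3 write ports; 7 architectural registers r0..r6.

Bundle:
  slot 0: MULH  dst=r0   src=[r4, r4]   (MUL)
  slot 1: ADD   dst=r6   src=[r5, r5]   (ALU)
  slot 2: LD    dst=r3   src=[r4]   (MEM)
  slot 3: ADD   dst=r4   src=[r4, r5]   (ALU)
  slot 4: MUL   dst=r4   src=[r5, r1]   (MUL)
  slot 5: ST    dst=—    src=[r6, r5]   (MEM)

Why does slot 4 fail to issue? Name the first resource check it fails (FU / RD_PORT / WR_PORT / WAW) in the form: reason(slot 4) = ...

reason(slot 4) = WR_PORT

  0. MUL→r0 ⇒ go  {1A/1Mu/1Ld/1B | 7r 2w}
  1. ALU→r6 ⇒ go  {0A/1Mu/1Ld/1B | 6r 1w}
  2. MEM→r3 ⇒ go  {0A/1Mu/0Ld/1B | 5r 0w}
  3. ALU→r4 ⇒ no(FU)  {0A/1Mu/0Ld/1B | 5r 0w}
  4. MUL→r4 ⇒ no(WR_PORT)  {0A/1Mu/0Ld/1B | 5r 0w}
  5. MEM ⇒ no(FU)  {0A/1Mu/0Ld/1B | 5r 0w}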